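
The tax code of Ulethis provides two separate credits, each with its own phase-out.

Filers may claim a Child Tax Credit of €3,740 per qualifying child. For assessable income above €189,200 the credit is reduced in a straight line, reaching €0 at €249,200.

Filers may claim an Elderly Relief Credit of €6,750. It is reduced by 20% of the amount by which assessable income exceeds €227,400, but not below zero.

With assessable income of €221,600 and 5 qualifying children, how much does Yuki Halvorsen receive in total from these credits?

Child Tax Credit: base = 5 × €3,740 = €18,700. €221,600 is €32,400 into a €60,000 phase-out range, leaving 27,600/60,000 of the credit: €18,700 × 27,600/60,000 = €8,602.
Elderly Relief Credit: €221,600 is at or below the €227,400 threshold, so the full €6,750 applies.
Total: €8,602 + €6,750 = €15,352.

€15,352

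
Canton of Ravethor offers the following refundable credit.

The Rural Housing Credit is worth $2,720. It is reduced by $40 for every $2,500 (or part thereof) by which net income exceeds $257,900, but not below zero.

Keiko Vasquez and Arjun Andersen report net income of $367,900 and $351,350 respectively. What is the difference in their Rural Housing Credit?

Keiko ($367,900): Rural Housing Credit: income exceeds $257,900 by $110,000, which is 44 full-or-partial $2,500 increments; reduction = 44 × $40 = $1,760, leaving $960.
Arjun ($351,350): Rural Housing Credit: income exceeds $257,900 by $93,450, which is 38 full-or-partial $2,500 increments; reduction = 38 × $40 = $1,520, leaving $1,200.
Difference: |$960 − $1,200| = $240.

$240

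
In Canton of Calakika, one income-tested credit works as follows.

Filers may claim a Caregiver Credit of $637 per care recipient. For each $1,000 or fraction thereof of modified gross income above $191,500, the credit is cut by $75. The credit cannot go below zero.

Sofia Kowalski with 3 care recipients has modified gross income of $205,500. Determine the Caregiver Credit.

Caregiver Credit: base = 3 × $637 = $1,911. income exceeds $191,500 by $14,000, which is 14 full-or-partial $1,000 increments; reduction = 14 × $75 = $1,050, leaving $861.

$861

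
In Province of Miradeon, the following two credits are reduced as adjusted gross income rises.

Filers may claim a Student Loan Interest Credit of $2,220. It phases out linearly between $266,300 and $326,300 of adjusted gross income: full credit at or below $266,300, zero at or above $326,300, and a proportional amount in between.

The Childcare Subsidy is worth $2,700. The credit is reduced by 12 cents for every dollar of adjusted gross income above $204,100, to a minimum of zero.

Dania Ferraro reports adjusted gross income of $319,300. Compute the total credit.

$259

Student Loan Interest Credit: $319,300 is $53,000 into a $60,000 phase-out range, leaving 7,000/60,000 of the credit: $2,220 × 7,000/60,000 = $259.
Childcare Subsidy: 12% of the $115,200 excess over $204,100 is $13,824 ≥ base, so the credit is $0.
Total: $259 + $0 = $259.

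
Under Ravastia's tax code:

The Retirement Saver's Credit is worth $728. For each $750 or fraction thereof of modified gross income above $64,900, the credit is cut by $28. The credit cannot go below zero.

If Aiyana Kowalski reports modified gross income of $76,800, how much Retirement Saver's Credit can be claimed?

Retirement Saver's Credit: income exceeds $64,900 by $11,900, which is 16 full-or-partial $750 increments; reduction = 16 × $28 = $448, leaving $280.

$280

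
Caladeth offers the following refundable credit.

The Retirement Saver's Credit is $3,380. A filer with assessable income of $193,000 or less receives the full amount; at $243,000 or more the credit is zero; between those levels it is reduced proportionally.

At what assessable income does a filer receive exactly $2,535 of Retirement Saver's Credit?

$205,500

$2,535 is 2,535/3,380 of the full $3,380, so 845/3,380 of the $50,000 range has been used: income = $193,000 + $50,000 × 845/3,380 = $205,500.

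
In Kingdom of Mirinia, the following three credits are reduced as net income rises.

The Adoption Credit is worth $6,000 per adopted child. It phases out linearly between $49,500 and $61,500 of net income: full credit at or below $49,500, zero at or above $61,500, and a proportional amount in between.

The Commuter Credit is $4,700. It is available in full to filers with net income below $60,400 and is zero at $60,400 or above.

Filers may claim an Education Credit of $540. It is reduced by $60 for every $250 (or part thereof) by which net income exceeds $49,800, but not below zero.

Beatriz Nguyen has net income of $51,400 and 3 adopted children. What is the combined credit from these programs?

$19,970

Adoption Credit: base = 3 × $6,000 = $18,000. $51,400 is $1,900 into a $12,000 phase-out range, leaving 10,100/12,000 of the credit: $18,000 × 10,100/12,000 = $15,150.
Commuter Credit: $51,400 is below the $60,400 cutoff, so the full $4,700 applies.
Education Credit: income exceeds $49,800 by $1,600, which is 7 full-or-partial $250 increments; reduction = 7 × $60 = $420, leaving $120.
Total: $15,150 + $4,700 + $120 = $19,970.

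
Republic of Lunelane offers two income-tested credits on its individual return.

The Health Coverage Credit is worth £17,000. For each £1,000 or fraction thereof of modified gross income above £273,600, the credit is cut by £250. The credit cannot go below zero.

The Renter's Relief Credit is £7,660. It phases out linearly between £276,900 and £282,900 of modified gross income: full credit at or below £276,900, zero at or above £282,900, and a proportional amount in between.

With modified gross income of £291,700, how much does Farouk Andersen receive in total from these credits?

Health Coverage Credit: income exceeds £273,600 by £18,100, which is 19 full-or-partial £1,000 increments; reduction = 19 × £250 = £4,750, leaving £12,250.
Renter's Relief Credit: £291,700 is at or above £282,900, so the credit is £0.
Total: £12,250 + £0 = £12,250.

£12,250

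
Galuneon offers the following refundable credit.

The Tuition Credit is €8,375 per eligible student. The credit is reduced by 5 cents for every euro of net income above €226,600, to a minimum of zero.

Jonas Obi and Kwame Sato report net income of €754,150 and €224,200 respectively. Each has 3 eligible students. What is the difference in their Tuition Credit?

€25,125

Jonas (€754,150): Tuition Credit: base = 3 × €8,375 = €25,125. 5% of the €527,550 excess over €226,600 is €26,377.50 ≥ base, so the credit is €0.
Kwame (€224,200): Tuition Credit: base = 3 × €8,375 = €25,125. €224,200 is at or below the €226,600 threshold, so the full €25,125 applies.
Difference: |€0 − €25,125| = €25,125.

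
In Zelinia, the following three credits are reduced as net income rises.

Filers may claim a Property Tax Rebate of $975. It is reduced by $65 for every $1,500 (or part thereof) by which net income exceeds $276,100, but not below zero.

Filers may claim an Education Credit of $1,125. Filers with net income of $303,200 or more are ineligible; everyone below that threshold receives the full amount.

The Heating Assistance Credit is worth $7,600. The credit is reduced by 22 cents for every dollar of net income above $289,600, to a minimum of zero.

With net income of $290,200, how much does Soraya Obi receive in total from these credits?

Property Tax Rebate: income exceeds $276,100 by $14,100, which is 10 full-or-partial $1,500 increments; reduction = 10 × $65 = $650, leaving $325.
Education Credit: $290,200 is below the $303,200 cutoff, so the full $1,125 applies.
Heating Assistance Credit: 22% of the $600 excess over $289,600 is $132; credit = $7,600 − $132 = $7,468.
Total: $325 + $1,125 + $7,468 = $8,918.

$8,918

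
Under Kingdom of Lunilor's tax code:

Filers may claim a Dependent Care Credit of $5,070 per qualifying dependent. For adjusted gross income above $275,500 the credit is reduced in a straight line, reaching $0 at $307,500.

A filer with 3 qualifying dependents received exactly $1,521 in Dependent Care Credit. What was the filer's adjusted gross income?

Full credit = 3 × $5,070 = $15,210.
$1,521 is 1,521/15,210 of the full $15,210, so 13,689/15,210 of the $32,000 range has been used: income = $275,500 + $32,000 × 13,689/15,210 = $304,300.

$304,300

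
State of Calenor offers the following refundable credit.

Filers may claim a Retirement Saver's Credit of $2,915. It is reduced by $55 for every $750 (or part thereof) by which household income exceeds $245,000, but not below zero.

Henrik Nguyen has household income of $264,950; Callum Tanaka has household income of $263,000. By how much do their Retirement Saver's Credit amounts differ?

$165

Henrik ($264,950): Retirement Saver's Credit: income exceeds $245,000 by $19,950, which is 27 full-or-partial $750 increments; reduction = 27 × $55 = $1,485, leaving $1,430.
Callum ($263,000): Retirement Saver's Credit: income exceeds $245,000 by $18,000, which is 24 full-or-partial $750 increments; reduction = 24 × $55 = $1,320, leaving $1,595.
Difference: |$1,430 − $1,595| = $165.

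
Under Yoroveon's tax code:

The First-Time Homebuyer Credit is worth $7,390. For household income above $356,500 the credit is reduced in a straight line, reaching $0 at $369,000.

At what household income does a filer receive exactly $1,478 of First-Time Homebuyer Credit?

$366,500

$1,478 is 1,478/7,390 of the full $7,390, so 5,912/7,390 of the $12,500 range has been used: income = $356,500 + $12,500 × 5,912/7,390 = $366,500.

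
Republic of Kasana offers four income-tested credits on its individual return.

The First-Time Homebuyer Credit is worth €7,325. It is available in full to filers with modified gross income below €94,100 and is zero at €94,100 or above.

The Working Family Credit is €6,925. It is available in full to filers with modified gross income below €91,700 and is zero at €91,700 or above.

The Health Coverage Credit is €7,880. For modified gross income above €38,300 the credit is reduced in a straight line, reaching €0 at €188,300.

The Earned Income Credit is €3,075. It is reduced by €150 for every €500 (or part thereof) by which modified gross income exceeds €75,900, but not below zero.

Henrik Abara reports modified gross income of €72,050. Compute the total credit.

€23,432

First-Time Homebuyer Credit: €72,050 is below the €94,100 cutoff, so the full €7,325 applies.
Working Family Credit: €72,050 is below the €91,700 cutoff, so the full €6,925 applies.
Health Coverage Credit: €72,050 is €33,750 into a €150,000 phase-out range, leaving 116,250/150,000 of the credit: €7,880 × 116,250/150,000 = €6,107.
Earned Income Credit: €72,050 is at or below the €75,900 threshold, so the full €3,075 applies.
Total: €7,325 + €6,925 + €6,107 + €3,075 = €23,432.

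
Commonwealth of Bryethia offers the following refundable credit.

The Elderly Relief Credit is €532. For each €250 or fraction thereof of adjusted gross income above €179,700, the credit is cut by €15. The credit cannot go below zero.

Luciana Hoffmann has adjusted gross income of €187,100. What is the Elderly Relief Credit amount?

€82

Elderly Relief Credit: income exceeds €179,700 by €7,400, which is 30 full-or-partial €250 increments; reduction = 30 × €15 = €450, leaving €82.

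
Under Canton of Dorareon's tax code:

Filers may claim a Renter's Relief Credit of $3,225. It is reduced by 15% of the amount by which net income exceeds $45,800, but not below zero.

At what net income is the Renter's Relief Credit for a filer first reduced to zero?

$67,300

The credit falls by 15% of each dollar above $45,800, so it reaches zero when the excess is $3,225 / 15% = $21,500: income = $45,800 + $21,500 = $67,300.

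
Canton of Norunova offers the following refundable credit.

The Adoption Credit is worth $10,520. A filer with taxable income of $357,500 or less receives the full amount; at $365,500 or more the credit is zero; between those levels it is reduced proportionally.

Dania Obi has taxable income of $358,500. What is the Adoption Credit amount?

Adoption Credit: $358,500 is $1,000 into a $8,000 phase-out range, leaving 7,000/8,000 of the credit: $10,520 × 7,000/8,000 = $9,205.

$9,205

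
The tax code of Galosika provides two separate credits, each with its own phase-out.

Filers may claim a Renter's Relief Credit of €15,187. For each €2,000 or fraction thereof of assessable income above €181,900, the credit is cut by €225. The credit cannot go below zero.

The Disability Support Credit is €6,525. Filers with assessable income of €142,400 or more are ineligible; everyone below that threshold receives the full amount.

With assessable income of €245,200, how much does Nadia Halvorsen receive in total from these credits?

€7,987

Renter's Relief Credit: income exceeds €181,900 by €63,300, which is 32 full-or-partial €2,000 increments; reduction = 32 × €225 = €7,200, leaving €7,987.
Disability Support Credit: €245,200 meets or exceeds the €142,400 cutoff, so the credit is €0.
Total: €7,987 + €0 = €7,987.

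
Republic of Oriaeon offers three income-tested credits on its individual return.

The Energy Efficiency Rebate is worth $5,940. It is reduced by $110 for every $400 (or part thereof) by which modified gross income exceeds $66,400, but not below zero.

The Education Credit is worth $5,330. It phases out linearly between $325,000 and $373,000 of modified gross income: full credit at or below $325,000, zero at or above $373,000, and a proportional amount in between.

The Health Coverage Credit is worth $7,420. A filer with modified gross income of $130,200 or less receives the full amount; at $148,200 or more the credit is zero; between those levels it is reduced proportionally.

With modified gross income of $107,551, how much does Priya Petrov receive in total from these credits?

$12,750

Energy Efficiency Rebate: income exceeds $66,400 by $41,151 → 103 increments × $110 = $11,330 ≥ base, so the credit is $0.
Education Credit: $107,551 is at or below the $325,000 threshold, so the full $5,330 applies.
Health Coverage Credit: $107,551 is at or below the $130,200 threshold, so the full $7,420 applies.
Total: $0 + $5,330 + $7,420 = $12,750.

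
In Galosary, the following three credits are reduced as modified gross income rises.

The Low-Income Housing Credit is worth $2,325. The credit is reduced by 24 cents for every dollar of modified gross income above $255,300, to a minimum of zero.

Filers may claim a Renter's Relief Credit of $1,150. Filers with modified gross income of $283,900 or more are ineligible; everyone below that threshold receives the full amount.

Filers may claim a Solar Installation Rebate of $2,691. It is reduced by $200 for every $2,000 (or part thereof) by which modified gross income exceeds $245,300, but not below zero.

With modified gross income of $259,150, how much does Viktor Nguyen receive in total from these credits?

Low-Income Housing Credit: 24% of the $3,850 excess over $255,300 is $924; credit = $2,325 − $924 = $1,401.
Renter's Relief Credit: $259,150 is below the $283,900 cutoff, so the full $1,150 applies.
Solar Installation Rebate: income exceeds $245,300 by $13,850, which is 7 full-or-partial $2,000 increments; reduction = 7 × $200 = $1,400, leaving $1,291.
Total: $1,401 + $1,150 + $1,291 = $3,842.

$3,842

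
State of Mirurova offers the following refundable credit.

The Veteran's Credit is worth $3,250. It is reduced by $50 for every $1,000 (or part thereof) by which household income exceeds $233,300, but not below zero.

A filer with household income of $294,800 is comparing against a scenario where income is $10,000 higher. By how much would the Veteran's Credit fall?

At $294,800 — income exceeds $233,300 by $61,500, which is 62 full-or-partial $1,000 increments; reduction = 62 × $50 = $3,100, leaving $150.
At $304,800 — income exceeds $233,300 by $71,500 → 72 increments × $50 = $3,600 ≥ base, so the credit is $0.
Lost: $150 − $0 = $150.

$150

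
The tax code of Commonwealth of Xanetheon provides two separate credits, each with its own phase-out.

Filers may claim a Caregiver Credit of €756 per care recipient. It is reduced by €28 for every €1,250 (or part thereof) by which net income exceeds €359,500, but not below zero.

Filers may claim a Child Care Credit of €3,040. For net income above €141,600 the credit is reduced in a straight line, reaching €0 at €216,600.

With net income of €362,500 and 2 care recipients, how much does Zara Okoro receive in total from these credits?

Caregiver Credit: base = 2 × €756 = €1,512. income exceeds €359,500 by €3,000, which is 3 full-or-partial €1,250 increments; reduction = 3 × €28 = €84, leaving €1,428.
Child Care Credit: €362,500 is at or above €216,600, so the credit is €0.
Total: €1,428 + €0 = €1,428.

€1,428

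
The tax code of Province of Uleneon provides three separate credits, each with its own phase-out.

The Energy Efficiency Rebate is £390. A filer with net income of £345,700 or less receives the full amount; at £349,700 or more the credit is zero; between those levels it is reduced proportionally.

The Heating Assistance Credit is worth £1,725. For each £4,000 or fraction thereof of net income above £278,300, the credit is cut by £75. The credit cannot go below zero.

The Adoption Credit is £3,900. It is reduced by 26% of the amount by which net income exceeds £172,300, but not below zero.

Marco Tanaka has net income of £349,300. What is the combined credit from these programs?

£414

Energy Efficiency Rebate: £349,300 is £3,600 into a £4,000 phase-out range, leaving 400/4,000 of the credit: £390 × 400/4,000 = £39.
Heating Assistance Credit: income exceeds £278,300 by £71,000, which is 18 full-or-partial £4,000 increments; reduction = 18 × £75 = £1,350, leaving £375.
Adoption Credit: 26% of the £177,000 excess over £172,300 is £46,020 ≥ base, so the credit is £0.
Total: £39 + £375 + £0 = £414.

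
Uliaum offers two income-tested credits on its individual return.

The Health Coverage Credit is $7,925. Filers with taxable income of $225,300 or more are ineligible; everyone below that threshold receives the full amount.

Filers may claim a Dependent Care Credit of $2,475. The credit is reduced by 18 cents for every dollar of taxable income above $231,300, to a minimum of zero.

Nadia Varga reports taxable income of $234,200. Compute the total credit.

Health Coverage Credit: $234,200 meets or exceeds the $225,300 cutoff, so the credit is $0.
Dependent Care Credit: 18% of the $2,900 excess over $231,300 is $522; credit = $2,475 − $522 = $1,953.
Total: $0 + $1,953 = $1,953.

$1,953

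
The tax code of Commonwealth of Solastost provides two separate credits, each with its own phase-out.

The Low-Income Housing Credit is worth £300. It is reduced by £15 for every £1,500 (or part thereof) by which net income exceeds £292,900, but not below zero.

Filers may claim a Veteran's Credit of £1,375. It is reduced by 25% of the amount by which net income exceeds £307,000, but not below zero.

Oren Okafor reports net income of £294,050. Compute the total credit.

£1,660

Low-Income Housing Credit: income exceeds £292,900 by £1,150, which is 1 full-or-partial £1,500 increment; reduction = 1 × £15 = £15, leaving £285.
Veteran's Credit: £294,050 is at or below the £307,000 threshold, so the full £1,375 applies.
Total: £285 + £1,375 = £1,660.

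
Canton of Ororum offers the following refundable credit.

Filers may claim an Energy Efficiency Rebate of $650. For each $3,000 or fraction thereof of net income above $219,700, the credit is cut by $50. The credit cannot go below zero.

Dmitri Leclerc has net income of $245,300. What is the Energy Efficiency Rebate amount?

Energy Efficiency Rebate: income exceeds $219,700 by $25,600, which is 9 full-or-partial $3,000 increments; reduction = 9 × $50 = $450, leaving $200.

$200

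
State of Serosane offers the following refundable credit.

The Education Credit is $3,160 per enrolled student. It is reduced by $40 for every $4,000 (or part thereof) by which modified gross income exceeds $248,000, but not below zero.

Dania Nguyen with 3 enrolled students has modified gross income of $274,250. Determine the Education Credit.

Education Credit: base = 3 × $3,160 = $9,480. income exceeds $248,000 by $26,250, which is 7 full-or-partial $4,000 increments; reduction = 7 × $40 = $280, leaving $9,200.

$9,200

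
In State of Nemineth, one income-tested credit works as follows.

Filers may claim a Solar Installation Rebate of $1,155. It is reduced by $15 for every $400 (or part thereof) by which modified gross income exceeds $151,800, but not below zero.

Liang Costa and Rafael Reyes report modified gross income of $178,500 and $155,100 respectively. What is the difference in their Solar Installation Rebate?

$870

Liang ($178,500): Solar Installation Rebate: income exceeds $151,800 by $26,700, which is 67 full-or-partial $400 increments; reduction = 67 × $15 = $1,005, leaving $150.
Rafael ($155,100): Solar Installation Rebate: income exceeds $151,800 by $3,300, which is 9 full-or-partial $400 increments; reduction = 9 × $15 = $135, leaving $1,020.
Difference: |$150 − $1,020| = $870.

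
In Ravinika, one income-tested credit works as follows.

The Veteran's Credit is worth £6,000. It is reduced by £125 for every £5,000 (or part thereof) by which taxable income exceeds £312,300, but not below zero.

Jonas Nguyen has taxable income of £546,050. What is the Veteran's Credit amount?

£125

Veteran's Credit: income exceeds £312,300 by £233,750, which is 47 full-or-partial £5,000 increments; reduction = 47 × £125 = £5,875, leaving £125.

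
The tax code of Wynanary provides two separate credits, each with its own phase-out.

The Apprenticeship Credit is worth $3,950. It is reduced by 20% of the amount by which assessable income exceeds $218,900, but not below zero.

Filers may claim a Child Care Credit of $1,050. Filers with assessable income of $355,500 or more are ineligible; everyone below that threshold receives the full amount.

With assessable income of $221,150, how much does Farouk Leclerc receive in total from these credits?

$4,550

Apprenticeship Credit: 20% of the $2,250 excess over $218,900 is $450; credit = $3,950 − $450 = $3,500.
Child Care Credit: $221,150 is below the $355,500 cutoff, so the full $1,050 applies.
Total: $3,500 + $1,050 = $4,550.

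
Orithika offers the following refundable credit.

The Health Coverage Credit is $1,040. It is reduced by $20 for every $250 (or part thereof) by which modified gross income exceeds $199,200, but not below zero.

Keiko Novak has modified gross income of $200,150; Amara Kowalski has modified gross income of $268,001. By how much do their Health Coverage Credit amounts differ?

$960

Keiko ($200,150): Health Coverage Credit: income exceeds $199,200 by $950, which is 4 full-or-partial $250 increments; reduction = 4 × $20 = $80, leaving $960.
Amara ($268,001): Health Coverage Credit: income exceeds $199,200 by $68,801 → 276 increments × $20 = $5,520 ≥ base, so the credit is $0.
Difference: |$960 − $0| = $960.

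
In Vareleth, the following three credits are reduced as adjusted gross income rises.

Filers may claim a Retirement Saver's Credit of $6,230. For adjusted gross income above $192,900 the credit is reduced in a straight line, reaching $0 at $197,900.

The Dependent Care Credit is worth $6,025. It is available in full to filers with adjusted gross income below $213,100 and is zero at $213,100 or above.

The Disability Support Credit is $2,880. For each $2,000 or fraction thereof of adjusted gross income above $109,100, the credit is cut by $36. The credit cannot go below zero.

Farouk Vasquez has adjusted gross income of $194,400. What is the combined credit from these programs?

$11,718

Retirement Saver's Credit: $194,400 is $1,500 into a $5,000 phase-out range, leaving 3,500/5,000 of the credit: $6,230 × 3,500/5,000 = $4,361.
Dependent Care Credit: $194,400 is below the $213,100 cutoff, so the full $6,025 applies.
Disability Support Credit: income exceeds $109,100 by $85,300, which is 43 full-or-partial $2,000 increments; reduction = 43 × $36 = $1,548, leaving $1,332.
Total: $4,361 + $6,025 + $1,332 = $11,718.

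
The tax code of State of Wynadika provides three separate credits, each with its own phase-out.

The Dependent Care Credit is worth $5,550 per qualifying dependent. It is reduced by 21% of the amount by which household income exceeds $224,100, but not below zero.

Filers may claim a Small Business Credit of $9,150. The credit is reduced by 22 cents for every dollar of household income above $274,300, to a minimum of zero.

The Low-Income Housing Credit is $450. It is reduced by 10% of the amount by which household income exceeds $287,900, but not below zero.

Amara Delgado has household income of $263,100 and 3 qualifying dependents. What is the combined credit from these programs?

$18,060

Dependent Care Credit: base = 3 × $5,550 = $16,650. 21% of the $39,000 excess over $224,100 is $8,190; credit = $16,650 − $8,190 = $8,460.
Small Business Credit: $263,100 is at or below the $274,300 threshold, so the full $9,150 applies.
Low-Income Housing Credit: $263,100 is at or below the $287,900 threshold, so the full $450 applies.
Total: $8,460 + $9,150 + $450 = $18,060.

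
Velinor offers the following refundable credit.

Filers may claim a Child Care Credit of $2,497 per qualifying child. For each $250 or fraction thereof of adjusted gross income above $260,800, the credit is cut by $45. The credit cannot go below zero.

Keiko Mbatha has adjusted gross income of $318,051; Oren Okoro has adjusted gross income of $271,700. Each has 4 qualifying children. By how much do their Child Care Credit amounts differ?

$8,008

Keiko ($318,051): Child Care Credit: base = 4 × $2,497 = $9,988. income exceeds $260,800 by $57,251 → 230 increments × $45 = $10,350 ≥ base, so the credit is $0.
Oren ($271,700): Child Care Credit: base = 4 × $2,497 = $9,988. income exceeds $260,800 by $10,900, which is 44 full-or-partial $250 increments; reduction = 44 × $45 = $1,980, leaving $8,008.
Difference: |$0 − $8,008| = $8,008.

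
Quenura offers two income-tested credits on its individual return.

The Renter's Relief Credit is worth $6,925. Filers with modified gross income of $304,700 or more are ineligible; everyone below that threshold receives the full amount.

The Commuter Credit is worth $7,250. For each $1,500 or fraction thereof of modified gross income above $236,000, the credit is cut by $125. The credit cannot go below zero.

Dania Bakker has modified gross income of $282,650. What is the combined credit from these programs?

$10,175

Renter's Relief Credit: $282,650 is below the $304,700 cutoff, so the full $6,925 applies.
Commuter Credit: income exceeds $236,000 by $46,650, which is 32 full-or-partial $1,500 increments; reduction = 32 × $125 = $4,000, leaving $3,250.
Total: $6,925 + $3,250 = $10,175.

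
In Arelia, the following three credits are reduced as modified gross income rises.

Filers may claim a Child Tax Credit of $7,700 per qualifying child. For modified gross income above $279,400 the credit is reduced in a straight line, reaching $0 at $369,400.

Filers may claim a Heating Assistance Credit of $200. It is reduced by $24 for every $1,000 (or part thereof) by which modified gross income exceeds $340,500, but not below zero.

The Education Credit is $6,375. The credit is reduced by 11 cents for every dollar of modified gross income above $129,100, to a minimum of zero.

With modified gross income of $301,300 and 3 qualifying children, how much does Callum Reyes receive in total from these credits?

Child Tax Credit: base = 3 × $7,700 = $23,100. $301,300 is $21,900 into a $90,000 phase-out range, leaving 68,100/90,000 of the credit: $23,100 × 68,100/90,000 = $17,479.
Heating Assistance Credit: $301,300 is at or below the $340,500 threshold, so the full $200 applies.
Education Credit: 11% of the $172,200 excess over $129,100 is $18,942 ≥ base, so the credit is $0.
Total: $17,479 + $200 + $0 = $17,679.

$17,679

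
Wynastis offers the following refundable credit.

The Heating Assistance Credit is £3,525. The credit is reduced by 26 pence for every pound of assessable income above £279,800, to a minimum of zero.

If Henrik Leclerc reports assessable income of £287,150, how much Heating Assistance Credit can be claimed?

£1,614

Heating Assistance Credit: 26% of the £7,350 excess over £279,800 is £1,911; credit = £3,525 − £1,911 = £1,614.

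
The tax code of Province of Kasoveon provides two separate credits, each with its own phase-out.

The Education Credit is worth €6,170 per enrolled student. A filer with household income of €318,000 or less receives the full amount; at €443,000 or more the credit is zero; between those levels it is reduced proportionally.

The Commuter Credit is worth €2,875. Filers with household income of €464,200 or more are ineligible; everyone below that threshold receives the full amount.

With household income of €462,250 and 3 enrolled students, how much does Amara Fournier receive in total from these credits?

€2,875

Education Credit: base = 3 × €6,170 = €18,510. €462,250 is at or above €443,000, so the credit is €0.
Commuter Credit: €462,250 is below the €464,200 cutoff, so the full €2,875 applies.
Total: €0 + €2,875 = €2,875.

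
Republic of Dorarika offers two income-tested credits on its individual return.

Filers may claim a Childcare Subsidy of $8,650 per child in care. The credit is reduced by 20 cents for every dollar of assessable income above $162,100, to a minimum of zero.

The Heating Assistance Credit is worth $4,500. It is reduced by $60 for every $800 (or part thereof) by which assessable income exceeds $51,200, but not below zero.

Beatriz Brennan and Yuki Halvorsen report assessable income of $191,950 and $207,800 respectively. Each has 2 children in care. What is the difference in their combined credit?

$3,170

Beatriz ($191,950): Childcare Subsidy: base = 2 × $8,650 = $17,300. 20% of the $29,850 excess over $162,100 is $5,970; credit = $17,300 − $5,970 = $11,330. Heating Assistance Credit: income exceeds $51,200 by $140,750 → 176 increments × $60 = $10,560 ≥ base, so the credit is $0. total $11,330 + $0 = $11,330
Yuki ($207,800): Childcare Subsidy: base = 2 × $8,650 = $17,300. 20% of the $45,700 excess over $162,100 is $9,140; credit = $17,300 − $9,140 = $8,160. Heating Assistance Credit: income exceeds $51,200 by $156,600 → 196 increments × $60 = $11,760 ≥ base, so the credit is $0. total $8,160 + $0 = $8,160
Difference: |$11,330 − $8,160| = $3,170.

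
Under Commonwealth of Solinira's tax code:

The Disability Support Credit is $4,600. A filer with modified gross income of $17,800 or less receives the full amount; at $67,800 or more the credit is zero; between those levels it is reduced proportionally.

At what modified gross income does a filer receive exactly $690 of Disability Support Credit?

$60,300

$690 is 690/4,600 of the full $4,600, so 3,910/4,600 of the $50,000 range has been used: income = $17,800 + $50,000 × 3,910/4,600 = $60,300.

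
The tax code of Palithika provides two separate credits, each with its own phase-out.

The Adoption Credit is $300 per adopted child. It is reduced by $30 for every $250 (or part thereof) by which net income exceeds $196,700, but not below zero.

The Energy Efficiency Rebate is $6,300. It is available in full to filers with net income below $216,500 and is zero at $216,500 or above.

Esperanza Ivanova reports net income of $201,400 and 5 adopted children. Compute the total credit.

$7,230

Adoption Credit: base = 5 × $300 = $1,500. income exceeds $196,700 by $4,700, which is 19 full-or-partial $250 increments; reduction = 19 × $30 = $570, leaving $930.
Energy Efficiency Rebate: $201,400 is below the $216,500 cutoff, so the full $6,300 applies.
Total: $930 + $6,300 = $7,230.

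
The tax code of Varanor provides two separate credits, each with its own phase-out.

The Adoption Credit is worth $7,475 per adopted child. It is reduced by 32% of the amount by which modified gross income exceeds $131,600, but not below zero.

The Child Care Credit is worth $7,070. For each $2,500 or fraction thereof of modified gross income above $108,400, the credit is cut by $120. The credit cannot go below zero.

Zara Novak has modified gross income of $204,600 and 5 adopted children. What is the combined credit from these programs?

$16,405

Adoption Credit: base = 5 × $7,475 = $37,375. 32% of the $73,000 excess over $131,600 is $23,360; credit = $37,375 − $23,360 = $14,015.
Child Care Credit: income exceeds $108,400 by $96,200, which is 39 full-or-partial $2,500 increments; reduction = 39 × $120 = $4,680, leaving $2,390.
Total: $14,015 + $2,390 = $16,405.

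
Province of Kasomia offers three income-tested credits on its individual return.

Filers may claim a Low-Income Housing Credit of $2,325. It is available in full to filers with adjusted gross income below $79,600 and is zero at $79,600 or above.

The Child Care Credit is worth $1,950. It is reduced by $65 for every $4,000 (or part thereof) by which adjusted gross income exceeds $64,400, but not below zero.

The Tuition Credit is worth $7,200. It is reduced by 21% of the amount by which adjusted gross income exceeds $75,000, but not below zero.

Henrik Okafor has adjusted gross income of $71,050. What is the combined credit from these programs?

Low-Income Housing Credit: $71,050 is below the $79,600 cutoff, so the full $2,325 applies.
Child Care Credit: income exceeds $64,400 by $6,650, which is 2 full-or-partial $4,000 increments; reduction = 2 × $65 = $130, leaving $1,820.
Tuition Credit: $71,050 is at or below the $75,000 threshold, so the full $7,200 applies.
Total: $2,325 + $1,820 + $7,200 = $11,345.

$11,345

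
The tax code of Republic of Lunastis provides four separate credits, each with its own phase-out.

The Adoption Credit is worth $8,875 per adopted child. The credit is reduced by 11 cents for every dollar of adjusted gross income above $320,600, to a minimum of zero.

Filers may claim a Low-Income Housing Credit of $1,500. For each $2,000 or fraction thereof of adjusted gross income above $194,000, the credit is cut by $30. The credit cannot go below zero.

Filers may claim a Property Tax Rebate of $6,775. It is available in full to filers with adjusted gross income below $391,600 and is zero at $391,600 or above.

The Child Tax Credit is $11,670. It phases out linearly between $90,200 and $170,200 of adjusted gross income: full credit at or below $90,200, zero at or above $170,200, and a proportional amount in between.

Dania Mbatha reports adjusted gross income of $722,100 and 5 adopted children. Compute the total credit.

$210

Adoption Credit: base = 5 × $8,875 = $44,375. 11% of the $401,500 excess over $320,600 is $44,165; credit = $44,375 − $44,165 = $210.
Low-Income Housing Credit: income exceeds $194,000 by $528,100 → 265 increments × $30 = $7,950 ≥ base, so the credit is $0.
Property Tax Rebate: $722,100 meets or exceeds the $391,600 cutoff, so the credit is $0.
Child Tax Credit: $722,100 is at or above $170,200, so the credit is $0.
Total: $210 + $0 + $0 + $0 = $210.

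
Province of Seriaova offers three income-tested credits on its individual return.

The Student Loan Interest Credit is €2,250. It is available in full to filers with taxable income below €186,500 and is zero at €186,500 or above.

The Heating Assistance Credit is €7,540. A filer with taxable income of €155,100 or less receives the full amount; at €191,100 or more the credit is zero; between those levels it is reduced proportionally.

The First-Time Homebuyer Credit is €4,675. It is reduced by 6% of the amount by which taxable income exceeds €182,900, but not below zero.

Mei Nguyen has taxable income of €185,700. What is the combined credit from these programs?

Student Loan Interest Credit: €185,700 is below the €186,500 cutoff, so the full €2,250 applies.
Heating Assistance Credit: €185,700 is €30,600 into a €36,000 phase-out range, leaving 5,400/36,000 of the credit: €7,540 × 5,400/36,000 = €1,131.
First-Time Homebuyer Credit: 6% of the €2,800 excess over €182,900 is €168; credit = €4,675 − €168 = €4,507.
Total: €2,250 + €1,131 + €4,507 = €7,888.

€7,888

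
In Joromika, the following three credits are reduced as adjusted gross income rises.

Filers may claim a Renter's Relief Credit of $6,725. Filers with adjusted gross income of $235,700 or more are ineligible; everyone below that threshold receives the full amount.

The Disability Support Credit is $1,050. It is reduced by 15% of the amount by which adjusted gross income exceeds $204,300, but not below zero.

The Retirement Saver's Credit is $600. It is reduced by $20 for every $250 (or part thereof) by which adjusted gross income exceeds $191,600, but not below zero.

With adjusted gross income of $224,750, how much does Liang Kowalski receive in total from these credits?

$6,725

Renter's Relief Credit: $224,750 is below the $235,700 cutoff, so the full $6,725 applies.
Disability Support Credit: 15% of the $20,450 excess over $204,300 is $3,067.50 ≥ base, so the credit is $0.
Retirement Saver's Credit: income exceeds $191,600 by $33,150 → 133 increments × $20 = $2,660 ≥ base, so the credit is $0.
Total: $6,725 + $0 + $0 = $6,725.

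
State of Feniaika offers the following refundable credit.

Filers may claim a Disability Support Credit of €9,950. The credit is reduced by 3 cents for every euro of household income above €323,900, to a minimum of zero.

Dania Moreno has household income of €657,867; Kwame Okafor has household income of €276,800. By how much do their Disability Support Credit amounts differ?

€9,950

Dania (€657,867): Disability Support Credit: 3% of the €333,967 excess over €323,900 is €10,019.01 ≥ base, so the credit is €0.
Kwame (€276,800): Disability Support Credit: €276,800 is at or below the €323,900 threshold, so the full €9,950 applies.
Difference: |€0 − €9,950| = €9,950.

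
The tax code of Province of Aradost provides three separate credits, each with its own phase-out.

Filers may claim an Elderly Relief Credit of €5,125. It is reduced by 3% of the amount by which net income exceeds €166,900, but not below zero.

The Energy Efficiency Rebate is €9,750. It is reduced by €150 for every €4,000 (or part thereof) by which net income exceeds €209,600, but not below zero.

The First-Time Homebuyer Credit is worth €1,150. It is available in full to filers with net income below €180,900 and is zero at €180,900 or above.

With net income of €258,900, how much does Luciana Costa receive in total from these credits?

€10,165

Elderly Relief Credit: 3% of the €92,000 excess over €166,900 is €2,760; credit = €5,125 − €2,760 = €2,365.
Energy Efficiency Rebate: income exceeds €209,600 by €49,300, which is 13 full-or-partial €4,000 increments; reduction = 13 × €150 = €1,950, leaving €7,800.
First-Time Homebuyer Credit: €258,900 meets or exceeds the €180,900 cutoff, so the credit is €0.
Total: €2,365 + €7,800 + €0 = €10,165.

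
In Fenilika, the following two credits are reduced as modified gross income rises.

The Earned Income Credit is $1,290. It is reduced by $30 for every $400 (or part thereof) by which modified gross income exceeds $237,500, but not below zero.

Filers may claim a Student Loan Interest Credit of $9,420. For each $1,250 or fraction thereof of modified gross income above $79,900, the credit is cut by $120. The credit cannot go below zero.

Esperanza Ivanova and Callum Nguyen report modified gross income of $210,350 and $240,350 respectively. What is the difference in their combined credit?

Esperanza ($210,350): Earned Income Credit: $210,350 is at or below the $237,500 threshold, so the full $1,290 applies. Student Loan Interest Credit: income exceeds $79,900 by $130,450 → 105 increments × $120 = $12,600 ≥ base, so the credit is $0. total $1,290 + $0 = $1,290
Callum ($240,350): Earned Income Credit: income exceeds $237,500 by $2,850, which is 8 full-or-partial $400 increments; reduction = 8 × $30 = $240, leaving $1,050. Student Loan Interest Credit: income exceeds $79,900 by $160,450 → 129 increments × $120 = $15,480 ≥ base, so the credit is $0. total $1,050 + $0 = $1,050
Difference: |$1,290 − $1,050| = $240.

$240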